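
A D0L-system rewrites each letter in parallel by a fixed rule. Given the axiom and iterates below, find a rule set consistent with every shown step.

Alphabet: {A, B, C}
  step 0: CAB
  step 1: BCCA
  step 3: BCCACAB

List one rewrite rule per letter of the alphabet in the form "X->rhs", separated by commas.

  step 0 ⇒ step 1: CAB ⇒ B·C·CA
    A ↦ C
    B ↦ CA
    C ↦ B

A->C, B->CA, C->B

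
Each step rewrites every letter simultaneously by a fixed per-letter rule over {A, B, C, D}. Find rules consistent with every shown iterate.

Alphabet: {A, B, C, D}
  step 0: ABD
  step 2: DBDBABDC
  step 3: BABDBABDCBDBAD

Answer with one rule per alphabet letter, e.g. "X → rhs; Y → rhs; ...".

A->C, B->BD, C->D, D->BA

  step 2 ⇒ step 3: DBDBABDC ⇒ BA·BD·BA·BD·C·BD·BA·D
    A ↦ C
    B ↦ BD
    C ↦ D
    D ↦ BA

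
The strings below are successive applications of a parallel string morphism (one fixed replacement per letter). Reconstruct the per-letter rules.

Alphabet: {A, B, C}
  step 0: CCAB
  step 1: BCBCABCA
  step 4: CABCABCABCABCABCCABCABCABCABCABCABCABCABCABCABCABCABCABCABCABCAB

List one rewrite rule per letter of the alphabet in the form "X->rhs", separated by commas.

  step 0 ⇒ step 1: CCAB ⇒ BC·BC·AB·CA
    A ↦ AB
    B ↦ CA
    C ↦ BC

A->AB, B->CA, C->BC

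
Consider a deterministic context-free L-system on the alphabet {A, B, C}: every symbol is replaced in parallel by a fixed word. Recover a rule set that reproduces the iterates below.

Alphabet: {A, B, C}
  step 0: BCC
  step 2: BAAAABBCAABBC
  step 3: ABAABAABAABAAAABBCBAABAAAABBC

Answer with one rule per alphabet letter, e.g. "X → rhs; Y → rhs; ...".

A->BAA, B->A, C->BBC

  step 2 ⇒ step 3: BAAAABBCAABBC ⇒ A·BAA·BAA·BAA·BAA·A·A·BBC·BAA·BAA·A·A·BBC
    A ↦ BAA
    B ↦ A
    C ↦ BBC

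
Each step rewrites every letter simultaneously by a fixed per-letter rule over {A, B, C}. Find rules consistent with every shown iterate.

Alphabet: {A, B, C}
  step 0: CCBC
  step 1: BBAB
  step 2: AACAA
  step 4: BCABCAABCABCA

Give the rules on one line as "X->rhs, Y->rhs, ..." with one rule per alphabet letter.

  step 1 ⇒ step 2: BBAB ⇒ A·A·CA·A
    A ↦ CA
    B ↦ A
  step 0 ⇒ step 1: CCBC ⇒ B·B·A·B
    C ↦ B

A->CA, B->A, C->B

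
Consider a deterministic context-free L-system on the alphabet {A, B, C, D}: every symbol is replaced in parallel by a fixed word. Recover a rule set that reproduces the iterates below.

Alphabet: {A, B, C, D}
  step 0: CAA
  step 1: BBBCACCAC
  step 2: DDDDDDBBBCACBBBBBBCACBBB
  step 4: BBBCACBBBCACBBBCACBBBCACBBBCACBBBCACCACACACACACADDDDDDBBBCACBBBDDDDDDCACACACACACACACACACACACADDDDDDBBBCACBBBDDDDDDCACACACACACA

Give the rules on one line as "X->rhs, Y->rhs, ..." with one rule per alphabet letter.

  step 1 ⇒ step 2: BBBCACCAC ⇒ DD·DD·DD·BBB·CAC·BBB·BBB·CAC·BBB
    A ↦ CAC
    B ↦ DD
    C ↦ BBB
    D ↦ CA  (constrained at step 2)

A->CAC, B->DD, C->BBB, D->CA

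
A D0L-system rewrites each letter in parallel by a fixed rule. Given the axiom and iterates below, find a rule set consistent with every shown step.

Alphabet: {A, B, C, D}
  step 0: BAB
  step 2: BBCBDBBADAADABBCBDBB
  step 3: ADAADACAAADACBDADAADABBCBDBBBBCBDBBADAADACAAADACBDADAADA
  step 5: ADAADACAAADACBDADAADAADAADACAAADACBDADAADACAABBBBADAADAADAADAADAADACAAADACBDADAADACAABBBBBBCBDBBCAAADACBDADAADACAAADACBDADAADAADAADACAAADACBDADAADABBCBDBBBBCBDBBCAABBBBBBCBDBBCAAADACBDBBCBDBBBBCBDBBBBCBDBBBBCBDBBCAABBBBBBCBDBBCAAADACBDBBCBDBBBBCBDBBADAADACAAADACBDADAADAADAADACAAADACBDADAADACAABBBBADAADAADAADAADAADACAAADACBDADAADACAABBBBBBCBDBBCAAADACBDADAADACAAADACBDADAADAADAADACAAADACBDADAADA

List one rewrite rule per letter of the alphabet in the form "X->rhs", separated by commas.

  step 2 ⇒ step 3: BBCBDBBADAADABBCBDBB ⇒ ADA·ADA·CAA·ADA·CBD·ADA·ADA·BB·CBD·BB·BB·CBD·BB·ADA·ADA·CAA·ADA·CBD·ADA·ADA
    A ↦ BB
    B ↦ ADA
    C ↦ CAA
    D ↦ CBD

A->BB, B->ADA, C->CAA, D->CBD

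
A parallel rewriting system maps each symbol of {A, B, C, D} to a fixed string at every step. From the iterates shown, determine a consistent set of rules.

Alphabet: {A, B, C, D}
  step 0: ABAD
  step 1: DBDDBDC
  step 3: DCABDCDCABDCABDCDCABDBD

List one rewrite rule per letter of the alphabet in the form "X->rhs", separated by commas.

A->DB, B->D, C->AB, D->DC

  step 0 ⇒ step 1: ABAD ⇒ DB·D·DB·DC
    A ↦ DB
    B ↦ D
    D ↦ DC
    C ↦ AB  (constrained at step 1)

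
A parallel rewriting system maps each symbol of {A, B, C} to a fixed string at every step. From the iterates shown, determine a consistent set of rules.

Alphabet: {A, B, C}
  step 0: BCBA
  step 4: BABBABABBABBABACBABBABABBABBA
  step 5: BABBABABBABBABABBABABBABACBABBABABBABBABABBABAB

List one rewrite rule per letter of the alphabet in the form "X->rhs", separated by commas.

  step 4 ⇒ step 5: BABBABABBABBABACBABBABABBABBA ⇒ BA·B·BA·BA·B·BA·B·BA·BA·B·BA·BA·B·BA·B·AC·BA·B·BA·BA·B·BA·B·BA·BA·B·BA·BA·B
    A ↦ B
    B ↦ BA
    C ↦ AC

A->B, B->BA, C->AC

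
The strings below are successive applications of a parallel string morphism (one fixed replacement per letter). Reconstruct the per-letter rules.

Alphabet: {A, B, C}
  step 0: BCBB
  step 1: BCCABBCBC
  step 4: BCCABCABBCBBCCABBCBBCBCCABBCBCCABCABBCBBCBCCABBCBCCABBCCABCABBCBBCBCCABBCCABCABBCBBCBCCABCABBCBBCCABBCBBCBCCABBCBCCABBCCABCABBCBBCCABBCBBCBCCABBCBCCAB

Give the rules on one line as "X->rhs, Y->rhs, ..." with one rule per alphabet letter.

  step 0 ⇒ step 1: BCBB ⇒ BC·CAB·BC·BC
    B ↦ BC
    C ↦ CAB
    A ↦ BCB  (constrained at step 1)

A->BCB, B->BC, C->CAB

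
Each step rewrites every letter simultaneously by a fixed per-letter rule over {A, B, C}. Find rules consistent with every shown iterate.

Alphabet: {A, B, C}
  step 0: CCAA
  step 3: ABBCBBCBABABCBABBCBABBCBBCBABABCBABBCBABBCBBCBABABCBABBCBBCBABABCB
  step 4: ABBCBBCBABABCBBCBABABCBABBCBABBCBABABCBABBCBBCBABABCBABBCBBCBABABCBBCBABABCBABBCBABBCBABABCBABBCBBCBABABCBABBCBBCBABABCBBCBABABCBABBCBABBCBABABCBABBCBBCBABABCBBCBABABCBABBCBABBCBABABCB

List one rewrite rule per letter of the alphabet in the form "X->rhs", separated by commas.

  step 3 ⇒ step 4: ABBCBBCBABABCBABBCBABBCBBCBABABCBABBCBABBCBBCBABABCBABBCBBCBABABCB ⇒ AB·BCB·BCB·ABA·BCB·BCB·ABA·BCB·AB·BCB·AB·BCB·ABA·BCB·AB·BCB·BCB·ABA·BCB·AB·BCB·BCB·ABA·BCB·BCB·ABA·BCB·AB·BCB·AB·BCB·ABA·BCB·AB·BCB·BCB·ABA·BCB·AB·BCB·BCB·ABA·BCB·BCB·ABA·BCB·AB·BCB·AB·BCB·ABA·BCB·AB·BCB·BCB·ABA·BCB·BCB·ABA·BCB·AB·BCB·AB·BCB·ABA·BCB
    A ↦ AB
    B ↦ BCB
    C ↦ ABA

A->AB, B->BCB, C->ABA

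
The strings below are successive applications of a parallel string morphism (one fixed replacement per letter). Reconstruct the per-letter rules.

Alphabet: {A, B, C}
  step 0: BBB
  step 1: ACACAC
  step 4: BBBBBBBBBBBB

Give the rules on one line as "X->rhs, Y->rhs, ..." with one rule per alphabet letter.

A->B, B->AC, C->B

  step 0 ⇒ step 1: BBB ⇒ AC·AC·AC
    B ↦ AC
    A ↦ B  (constrained at step 1)
    C ↦ B  (constrained at step 1)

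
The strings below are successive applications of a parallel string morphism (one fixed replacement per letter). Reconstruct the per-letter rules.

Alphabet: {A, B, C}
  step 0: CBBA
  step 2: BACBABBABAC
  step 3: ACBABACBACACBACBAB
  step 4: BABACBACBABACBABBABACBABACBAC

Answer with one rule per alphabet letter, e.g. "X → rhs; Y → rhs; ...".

A->B, B->AC, C->AB

  step 3 ⇒ step 4: ACBABACBACACBACBAB ⇒ B·AB·AC·B·AC·B·AB·AC·B·AB·B·AB·AC·B·AB·AC·B·AC
    A ↦ B
    B ↦ AC
    C ↦ AB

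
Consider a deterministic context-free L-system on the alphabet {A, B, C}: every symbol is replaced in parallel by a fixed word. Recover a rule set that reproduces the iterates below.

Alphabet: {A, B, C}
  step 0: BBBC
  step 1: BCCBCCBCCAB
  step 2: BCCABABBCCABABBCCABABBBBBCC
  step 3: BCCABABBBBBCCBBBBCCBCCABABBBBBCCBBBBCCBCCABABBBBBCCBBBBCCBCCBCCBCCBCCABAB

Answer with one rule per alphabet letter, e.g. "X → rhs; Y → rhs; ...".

A->BBB, B->BCC, C->AB

  step 2 ⇒ step 3: BCCABABBCCABABBCCABABBBBBCC ⇒ BCC·AB·AB·BBB·BCC·BBB·BCC·BCC·AB·AB·BBB·BCC·BBB·BCC·BCC·AB·AB·BBB·BCC·BBB·BCC·BCC·BCC·BCC·BCC·AB·AB
    A ↦ BBB
    B ↦ BCC
    C ↦ AB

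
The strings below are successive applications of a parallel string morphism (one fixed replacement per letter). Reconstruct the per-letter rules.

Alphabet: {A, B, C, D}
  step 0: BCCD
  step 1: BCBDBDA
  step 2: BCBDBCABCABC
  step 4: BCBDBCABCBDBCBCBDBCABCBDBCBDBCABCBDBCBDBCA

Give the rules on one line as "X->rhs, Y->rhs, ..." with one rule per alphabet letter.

A->BC, B->BC, C->BD, D->A

  step 1 ⇒ step 2: BCBDBDA ⇒ BC·BD·BC·A·BC·A·BC
    A ↦ BC
    B ↦ BC
    C ↦ BD
    D ↦ A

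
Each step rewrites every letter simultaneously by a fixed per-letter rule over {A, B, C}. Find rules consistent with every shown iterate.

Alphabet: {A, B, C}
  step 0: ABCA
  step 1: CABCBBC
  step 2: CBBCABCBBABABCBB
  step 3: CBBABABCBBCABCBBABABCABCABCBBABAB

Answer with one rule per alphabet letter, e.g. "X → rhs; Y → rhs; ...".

  step 2 ⇒ step 3: CBBCABCBBABABCBB ⇒ CBB·AB·AB·CBB·C·AB·CBB·AB·AB·C·AB·C·AB·CBB·AB·AB
    A ↦ C
    B ↦ AB
    C ↦ CBB

A->C, B->AB, C->CBB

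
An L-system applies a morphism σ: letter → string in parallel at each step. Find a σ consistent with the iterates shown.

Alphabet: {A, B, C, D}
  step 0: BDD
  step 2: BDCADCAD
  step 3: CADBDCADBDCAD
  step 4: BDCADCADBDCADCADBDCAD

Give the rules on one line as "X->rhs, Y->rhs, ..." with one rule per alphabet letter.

A->C, B->C, C->BD, D->AD

  step 3 ⇒ step 4: CADBDCADBDCAD ⇒ BD·C·AD·C·AD·BD·C·AD·C·AD·BD·C·AD
    A ↦ C
    B ↦ C
    C ↦ BD
    D ↦ AD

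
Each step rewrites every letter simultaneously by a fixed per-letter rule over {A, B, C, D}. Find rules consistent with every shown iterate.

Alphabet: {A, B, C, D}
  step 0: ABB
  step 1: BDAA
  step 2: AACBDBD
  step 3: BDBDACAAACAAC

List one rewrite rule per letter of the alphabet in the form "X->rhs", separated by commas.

A->BD, B->A, C->ACA, D->AC

  step 2 ⇒ step 3: AACBDBD ⇒ BD·BD·ACA·A·AC·A·AC
    A ↦ BD
    B ↦ A
    C ↦ ACA
    D ↦ AC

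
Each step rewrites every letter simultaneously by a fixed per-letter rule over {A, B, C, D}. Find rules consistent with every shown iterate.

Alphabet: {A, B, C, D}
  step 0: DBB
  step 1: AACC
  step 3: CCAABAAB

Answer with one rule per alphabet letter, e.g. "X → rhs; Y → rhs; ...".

A->B, B->C, C->DA, D->AA

  step 0 ⇒ step 1: DBB ⇒ AA·C·C
    B ↦ C
    D ↦ AA
    A ↦ B  (constrained at step 1)
    C ↦ DA  (constrained at step 1)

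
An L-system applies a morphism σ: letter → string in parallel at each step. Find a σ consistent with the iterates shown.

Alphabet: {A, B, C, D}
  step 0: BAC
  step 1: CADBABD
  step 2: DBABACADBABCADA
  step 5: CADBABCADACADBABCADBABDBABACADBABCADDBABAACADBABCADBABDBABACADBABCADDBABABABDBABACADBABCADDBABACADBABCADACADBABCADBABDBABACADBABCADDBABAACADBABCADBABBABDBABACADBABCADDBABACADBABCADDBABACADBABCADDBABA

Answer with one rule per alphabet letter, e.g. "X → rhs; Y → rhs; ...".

A->BAB, B->CAD, C->D, D->A

  step 1 ⇒ step 2: CADBABD ⇒ D·BAB·A·CAD·BAB·CAD·A
    A ↦ BAB
    B ↦ CAD
    C ↦ D
    D ↦ A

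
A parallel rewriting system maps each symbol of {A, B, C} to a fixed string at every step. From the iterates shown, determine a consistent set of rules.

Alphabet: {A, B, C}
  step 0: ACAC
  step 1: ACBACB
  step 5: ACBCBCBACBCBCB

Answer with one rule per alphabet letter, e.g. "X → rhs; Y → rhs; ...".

  step 0 ⇒ step 1: ACAC ⇒ AC·B·AC·B
    A ↦ AC
    C ↦ B
    B ↦ C  (constrained at step 1)

A->AC, B->C, C->B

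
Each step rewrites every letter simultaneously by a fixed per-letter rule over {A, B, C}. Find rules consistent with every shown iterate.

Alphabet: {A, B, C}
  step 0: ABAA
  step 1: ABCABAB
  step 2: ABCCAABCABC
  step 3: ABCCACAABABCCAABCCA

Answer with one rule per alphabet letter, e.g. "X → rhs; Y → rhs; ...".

A->AB, B->C, C->CA

  step 2 ⇒ step 3: ABCCAABCABC ⇒ AB·C·CA·CA·AB·AB·C·CA·AB·C·CA
    A ↦ AB
    B ↦ C
    C ↦ CA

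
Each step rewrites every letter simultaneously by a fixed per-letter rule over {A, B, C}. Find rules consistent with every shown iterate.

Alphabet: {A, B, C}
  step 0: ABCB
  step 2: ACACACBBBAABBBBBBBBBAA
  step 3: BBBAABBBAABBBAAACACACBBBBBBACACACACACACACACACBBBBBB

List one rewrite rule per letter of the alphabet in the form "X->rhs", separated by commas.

A->BBB, B->AC, C->AA

  step 2 ⇒ step 3: ACACACBBBAABBBBBBBBBAA ⇒ BBB·AA·BBB·AA·BBB·AA·AC·AC·AC·BBB·BBB·AC·AC·AC·AC·AC·AC·AC·AC·AC·BBB·BBB
    A ↦ BBB
    B ↦ AC
    C ↦ AA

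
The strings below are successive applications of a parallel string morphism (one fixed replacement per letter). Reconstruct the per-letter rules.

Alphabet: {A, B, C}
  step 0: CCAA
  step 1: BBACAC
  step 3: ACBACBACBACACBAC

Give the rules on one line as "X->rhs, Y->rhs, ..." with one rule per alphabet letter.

  step 0 ⇒ step 1: CCAA ⇒ B·B·AC·AC
    A ↦ AC
    C ↦ B
    B ↦ AC  (constrained at step 1)

A->AC, B->AC, C->B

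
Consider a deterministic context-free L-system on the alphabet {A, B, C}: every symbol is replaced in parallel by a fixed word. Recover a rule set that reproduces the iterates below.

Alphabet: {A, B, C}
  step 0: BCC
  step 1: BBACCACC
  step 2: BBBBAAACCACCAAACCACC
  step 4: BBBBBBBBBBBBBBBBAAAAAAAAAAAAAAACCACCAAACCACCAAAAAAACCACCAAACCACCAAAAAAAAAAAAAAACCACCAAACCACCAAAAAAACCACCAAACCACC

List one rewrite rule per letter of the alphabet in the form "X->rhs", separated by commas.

  step 1 ⇒ step 2: BBACCACC ⇒ BB·BB·AA·ACC·ACC·AA·ACC·ACC
    A ↦ AA
    B ↦ BB
    C ↦ ACC

A->AA, B->BB, C->ACC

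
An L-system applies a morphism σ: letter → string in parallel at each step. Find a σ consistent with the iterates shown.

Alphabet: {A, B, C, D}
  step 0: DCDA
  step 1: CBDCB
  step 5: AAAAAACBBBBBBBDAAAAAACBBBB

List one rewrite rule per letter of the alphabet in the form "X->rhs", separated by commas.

A->B, B->AA, C->BD, D->C

  step 0 ⇒ step 1: DCDA ⇒ C·BD·C·B
    A ↦ B
    C ↦ BD
    D ↦ C
    B ↦ AA  (constrained at step 1)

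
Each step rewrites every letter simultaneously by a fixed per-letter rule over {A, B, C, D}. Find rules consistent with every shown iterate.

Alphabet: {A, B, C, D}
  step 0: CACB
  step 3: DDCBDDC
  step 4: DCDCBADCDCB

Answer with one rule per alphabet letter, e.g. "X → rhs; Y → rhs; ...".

  step 3 ⇒ step 4: DDCBDDC ⇒ DC·DC·B·A·DC·DC·B
    B ↦ A
    C ↦ B
    D ↦ DC
    A ↦ D  (constrained at step 0)

A->D, B->A, C->B, D->DC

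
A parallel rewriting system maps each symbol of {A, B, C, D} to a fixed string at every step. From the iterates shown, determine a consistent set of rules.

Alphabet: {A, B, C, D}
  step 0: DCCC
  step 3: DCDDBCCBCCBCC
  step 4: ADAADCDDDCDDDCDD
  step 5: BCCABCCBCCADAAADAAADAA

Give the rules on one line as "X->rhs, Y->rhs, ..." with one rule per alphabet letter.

  step 4 ⇒ step 5: ADAADCDDDCDDDCDD ⇒ BCC·A·BCC·BCC·A·D·A·A·A·D·A·A·A·D·A·A
    A ↦ BCC
    C ↦ D
    D ↦ A
  step 3 ⇒ step 4: DCDDBCCBCCBCC ⇒ A·D·A·A·DC·D·D·DC·D·D·DC·D·D
    B ↦ DC

A->BCC, B->DC, C->D, D->A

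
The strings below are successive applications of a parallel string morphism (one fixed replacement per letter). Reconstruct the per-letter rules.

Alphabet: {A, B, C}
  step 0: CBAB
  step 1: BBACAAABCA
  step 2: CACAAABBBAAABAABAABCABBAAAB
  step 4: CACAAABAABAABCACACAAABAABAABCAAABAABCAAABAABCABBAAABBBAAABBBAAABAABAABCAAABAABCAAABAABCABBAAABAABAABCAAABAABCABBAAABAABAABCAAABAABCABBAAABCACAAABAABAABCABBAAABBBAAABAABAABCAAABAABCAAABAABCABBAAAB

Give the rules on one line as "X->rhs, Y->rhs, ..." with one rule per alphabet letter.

A->AAB, B->CA, C->BBA

  step 1 ⇒ step 2: BBACAAABCA ⇒ CA·CA·AAB·BBA·AAB·AAB·AAB·CA·BBA·AAB
    A ↦ AAB
    B ↦ CA
    C ↦ BBA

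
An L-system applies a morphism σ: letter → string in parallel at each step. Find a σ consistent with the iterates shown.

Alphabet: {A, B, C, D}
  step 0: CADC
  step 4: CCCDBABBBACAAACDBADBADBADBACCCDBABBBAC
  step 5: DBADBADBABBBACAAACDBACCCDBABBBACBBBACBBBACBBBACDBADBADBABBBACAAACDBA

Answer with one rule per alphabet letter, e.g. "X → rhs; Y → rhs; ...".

  step 4 ⇒ step 5: CCCDBABBBACAAACDBADBADBADBACCCDBABBBAC ⇒ DBA·DBA·DBA·BBB·A·C·A·A·A·C·DBA·C·C·C·DBA·BBB·A·C·BBB·A·C·BBB·A·C·BBB·A·C·DBA·DBA·DBA·BBB·A·C·A·A·A·C·DBA
    A ↦ C
    B ↦ A
    C ↦ DBA
    D ↦ BBB

A->C, B->A, C->DBA, D->BBB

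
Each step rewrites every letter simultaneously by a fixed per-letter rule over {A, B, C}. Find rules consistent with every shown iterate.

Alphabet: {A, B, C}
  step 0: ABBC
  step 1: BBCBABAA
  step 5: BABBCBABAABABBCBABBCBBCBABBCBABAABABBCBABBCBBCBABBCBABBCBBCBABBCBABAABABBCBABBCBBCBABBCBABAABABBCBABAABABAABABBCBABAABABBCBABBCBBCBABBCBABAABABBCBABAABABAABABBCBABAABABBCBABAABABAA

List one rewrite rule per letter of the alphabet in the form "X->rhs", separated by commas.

  step 0 ⇒ step 1: ABBC ⇒ BBC·BA·BA·A
    A ↦ BBC
    B ↦ BA
    C ↦ A

A->BBC, B->BA, C->A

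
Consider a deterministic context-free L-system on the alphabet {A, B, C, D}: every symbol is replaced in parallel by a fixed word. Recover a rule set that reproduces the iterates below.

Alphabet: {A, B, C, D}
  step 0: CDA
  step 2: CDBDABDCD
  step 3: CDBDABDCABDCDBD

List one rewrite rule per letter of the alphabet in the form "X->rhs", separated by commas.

A->C, B->A, C->CD, D->BD

  step 2 ⇒ step 3: CDBDABDCD ⇒ CD·BD·A·BD·C·A·BD·CD·BD
    A ↦ C
    B ↦ A
    C ↦ CD
    D ↦ BD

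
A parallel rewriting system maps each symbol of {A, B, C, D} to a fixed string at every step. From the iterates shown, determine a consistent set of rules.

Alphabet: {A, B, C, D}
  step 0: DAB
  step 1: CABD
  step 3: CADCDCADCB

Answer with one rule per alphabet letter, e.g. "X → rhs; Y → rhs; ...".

  step 0 ⇒ step 1: DAB ⇒ CA·B·D
    A ↦ B
    B ↦ D
    D ↦ CA
    C ↦ DC  (constrained at step 1)

A->B, B->D, C->DC, D->CA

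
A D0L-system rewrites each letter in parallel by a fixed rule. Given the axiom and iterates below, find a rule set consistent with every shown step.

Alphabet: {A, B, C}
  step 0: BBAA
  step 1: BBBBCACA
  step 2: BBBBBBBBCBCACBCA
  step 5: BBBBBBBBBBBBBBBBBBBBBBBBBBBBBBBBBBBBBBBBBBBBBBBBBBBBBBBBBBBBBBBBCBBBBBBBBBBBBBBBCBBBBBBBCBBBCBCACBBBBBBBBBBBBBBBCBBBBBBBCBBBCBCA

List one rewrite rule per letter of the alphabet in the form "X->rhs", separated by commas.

  step 1 ⇒ step 2: BBBBCACA ⇒ BB·BB·BB·BB·CB·CA·CB·CA
    A ↦ CA
    B ↦ BB
    C ↦ CB

A->CA, B->BB, C->CB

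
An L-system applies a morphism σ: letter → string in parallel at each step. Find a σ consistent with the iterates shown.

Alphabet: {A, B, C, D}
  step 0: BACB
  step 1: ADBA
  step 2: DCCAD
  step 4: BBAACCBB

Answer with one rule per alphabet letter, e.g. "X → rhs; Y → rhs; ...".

  step 1 ⇒ step 2: ADBA ⇒ D·CC·A·D
    A ↦ D
    B ↦ A
    D ↦ CC
  step 0 ⇒ step 1: BACB ⇒ A·D·B·A
    C ↦ B

A->D, B->A, C->B, D->CC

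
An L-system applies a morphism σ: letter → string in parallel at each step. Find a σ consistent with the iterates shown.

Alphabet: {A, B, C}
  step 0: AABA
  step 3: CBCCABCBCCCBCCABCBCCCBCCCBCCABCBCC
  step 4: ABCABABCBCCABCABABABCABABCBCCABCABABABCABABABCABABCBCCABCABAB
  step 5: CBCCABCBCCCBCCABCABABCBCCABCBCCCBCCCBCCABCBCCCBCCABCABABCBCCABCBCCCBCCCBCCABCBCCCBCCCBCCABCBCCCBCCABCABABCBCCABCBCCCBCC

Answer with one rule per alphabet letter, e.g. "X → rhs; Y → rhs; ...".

  step 4 ⇒ step 5: ABCABABCBCCABCABABABCABABCBCCABCABABABCABABABCABABCBCCABCABAB ⇒ CBC·C·AB·CBC·C·CBC·C·AB·C·AB·AB·CBC·C·AB·CBC·C·CBC·C·CBC·C·AB·CBC·C·CBC·C·AB·C·AB·AB·CBC·C·AB·CBC·C·CBC·C·CBC·C·AB·CBC·C·CBC·C·CBC·C·AB·CBC·C·CBC·C·AB·C·AB·AB·CBC·C·AB·CBC·C·CBC·C
    A ↦ CBC
    B ↦ C
    C ↦ AB

A->CBC, B->C, C->AB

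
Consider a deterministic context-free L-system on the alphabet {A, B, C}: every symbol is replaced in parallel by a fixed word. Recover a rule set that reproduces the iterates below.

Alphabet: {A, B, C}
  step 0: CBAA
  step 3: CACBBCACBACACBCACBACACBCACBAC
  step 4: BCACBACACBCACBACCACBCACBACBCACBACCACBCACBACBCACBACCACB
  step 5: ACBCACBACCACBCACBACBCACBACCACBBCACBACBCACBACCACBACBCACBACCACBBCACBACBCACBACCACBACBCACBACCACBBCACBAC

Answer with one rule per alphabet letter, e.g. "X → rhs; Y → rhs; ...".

A->CAC, B->AC, C->B

  step 4 ⇒ step 5: BCACBACACBCACBACCACBCACBACBCACBACCACBCACBACBCACBACCACB ⇒ AC·B·CAC·B·AC·CAC·B·CAC·B·AC·B·CAC·B·AC·CAC·B·B·CAC·B·AC·B·CAC·B·AC·CAC·B·AC·B·CAC·B·AC·CAC·B·B·CAC·B·AC·B·CAC·B·AC·CAC·B·AC·B·CAC·B·AC·CAC·B·B·CAC·B·AC
    A ↦ CAC
    B ↦ AC
    C ↦ B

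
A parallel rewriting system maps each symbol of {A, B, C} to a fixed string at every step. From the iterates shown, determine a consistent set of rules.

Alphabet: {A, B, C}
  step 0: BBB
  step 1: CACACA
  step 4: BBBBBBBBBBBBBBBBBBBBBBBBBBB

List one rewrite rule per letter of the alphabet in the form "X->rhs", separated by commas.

  step 0 ⇒ step 1: BBB ⇒ CA·CA·CA
    B ↦ CA
    A ↦ BB  (constrained at step 1)
    C ↦ B  (constrained at step 1)

A->BB, B->CA, C->B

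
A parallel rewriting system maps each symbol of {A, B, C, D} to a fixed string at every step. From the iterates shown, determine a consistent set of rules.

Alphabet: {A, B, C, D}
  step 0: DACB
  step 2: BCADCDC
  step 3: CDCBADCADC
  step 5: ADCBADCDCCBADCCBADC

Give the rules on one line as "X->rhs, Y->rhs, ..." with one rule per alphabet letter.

  step 2 ⇒ step 3: BCADCDC ⇒ C·DC·B·A·DC·A·DC
    A ↦ B
    B ↦ C
    C ↦ DC
    D ↦ A

A->B, B->C, C->DC, D->A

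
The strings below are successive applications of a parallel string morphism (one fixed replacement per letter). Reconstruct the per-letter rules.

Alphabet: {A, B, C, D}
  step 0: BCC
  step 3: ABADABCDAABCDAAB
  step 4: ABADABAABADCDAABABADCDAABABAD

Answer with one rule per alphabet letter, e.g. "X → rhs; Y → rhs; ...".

A->AB, B->AD, C->CD, D->A

  step 3 ⇒ step 4: ABADABCDAABCDAAB ⇒ AB·AD·AB·A·AB·AD·CD·A·AB·AB·AD·CD·A·AB·AB·AD
    A ↦ AB
    B ↦ AD
    C ↦ CD
    D ↦ A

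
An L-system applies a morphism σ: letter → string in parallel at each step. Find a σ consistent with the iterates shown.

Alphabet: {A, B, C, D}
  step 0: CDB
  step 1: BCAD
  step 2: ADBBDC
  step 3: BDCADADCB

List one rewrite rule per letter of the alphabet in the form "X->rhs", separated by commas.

A->BD, B->AD, C->B, D->C

  step 2 ⇒ step 3: ADBBDC ⇒ BD·C·AD·AD·C·B
    A ↦ BD
    B ↦ AD
    C ↦ B
    D ↦ C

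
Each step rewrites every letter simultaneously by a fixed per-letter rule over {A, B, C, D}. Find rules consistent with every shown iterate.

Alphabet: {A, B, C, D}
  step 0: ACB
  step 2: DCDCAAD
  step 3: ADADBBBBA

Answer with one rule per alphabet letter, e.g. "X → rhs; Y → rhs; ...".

A->BB, B->DC, C->D, D->A

  step 2 ⇒ step 3: DCDCAAD ⇒ A·D·A·D·BB·BB·A
    A ↦ BB
    C ↦ D
    D ↦ A
    B ↦ DC  (constrained at step 0)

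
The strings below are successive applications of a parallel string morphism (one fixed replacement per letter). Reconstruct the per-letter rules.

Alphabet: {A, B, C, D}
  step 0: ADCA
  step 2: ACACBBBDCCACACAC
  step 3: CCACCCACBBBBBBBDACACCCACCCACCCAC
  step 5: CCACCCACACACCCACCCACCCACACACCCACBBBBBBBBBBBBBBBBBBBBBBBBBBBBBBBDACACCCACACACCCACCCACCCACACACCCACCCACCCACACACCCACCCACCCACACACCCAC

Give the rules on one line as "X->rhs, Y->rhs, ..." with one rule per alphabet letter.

  step 2 ⇒ step 3: ACACBBBDCCACACAC ⇒ CC·AC·CC·AC·BB·BB·BB·BD·AC·AC·CC·AC·CC·AC·CC·AC
    A ↦ CC
    B ↦ BB
    C ↦ AC
    D ↦ BD

A->CC, B->BB, C->AC, D->BD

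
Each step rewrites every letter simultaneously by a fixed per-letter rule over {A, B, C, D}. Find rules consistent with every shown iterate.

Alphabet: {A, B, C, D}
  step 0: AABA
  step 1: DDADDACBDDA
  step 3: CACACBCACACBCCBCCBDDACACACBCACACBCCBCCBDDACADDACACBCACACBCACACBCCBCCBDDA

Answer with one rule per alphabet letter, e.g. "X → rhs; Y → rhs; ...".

  step 0 ⇒ step 1: AABA ⇒ DDA·DDA·CB·DDA
    A ↦ DDA
    B ↦ CB
    C ↦ CA  (constrained at step 1)
    D ↦ CCB  (constrained at step 1)

A->DDA, B->CB, C->CA, D->CCB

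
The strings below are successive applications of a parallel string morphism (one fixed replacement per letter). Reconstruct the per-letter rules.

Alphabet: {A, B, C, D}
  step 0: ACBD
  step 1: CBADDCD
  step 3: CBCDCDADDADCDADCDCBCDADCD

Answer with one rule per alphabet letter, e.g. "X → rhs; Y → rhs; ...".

A->CB, B->D, C->AD, D->CD

  step 0 ⇒ step 1: ACBD ⇒ CB·AD·D·CD
    A ↦ CB
    B ↦ D
    C ↦ AD
    D ↦ CD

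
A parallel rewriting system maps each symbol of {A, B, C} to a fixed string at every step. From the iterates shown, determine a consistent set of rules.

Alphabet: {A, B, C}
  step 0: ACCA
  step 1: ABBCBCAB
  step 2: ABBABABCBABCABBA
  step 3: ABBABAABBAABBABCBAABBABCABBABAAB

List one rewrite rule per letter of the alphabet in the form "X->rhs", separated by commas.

A->AB, B->BA, C->BC

  step 2 ⇒ step 3: ABBABABCBABCABBA ⇒ AB·BA·BA·AB·BA·AB·BA·BC·BA·AB·BA·BC·AB·BA·BA·AB
    A ↦ AB
    B ↦ BA
    C ↦ BC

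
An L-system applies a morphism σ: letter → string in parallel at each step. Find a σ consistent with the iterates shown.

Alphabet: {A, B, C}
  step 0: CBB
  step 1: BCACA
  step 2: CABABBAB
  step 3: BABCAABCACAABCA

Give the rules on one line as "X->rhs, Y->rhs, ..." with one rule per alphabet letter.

A->AB, B->CA, C->B

  step 2 ⇒ step 3: CABABBAB ⇒ B·AB·CA·AB·CA·CA·AB·CA
    A ↦ AB
    B ↦ CA
    C ↦ B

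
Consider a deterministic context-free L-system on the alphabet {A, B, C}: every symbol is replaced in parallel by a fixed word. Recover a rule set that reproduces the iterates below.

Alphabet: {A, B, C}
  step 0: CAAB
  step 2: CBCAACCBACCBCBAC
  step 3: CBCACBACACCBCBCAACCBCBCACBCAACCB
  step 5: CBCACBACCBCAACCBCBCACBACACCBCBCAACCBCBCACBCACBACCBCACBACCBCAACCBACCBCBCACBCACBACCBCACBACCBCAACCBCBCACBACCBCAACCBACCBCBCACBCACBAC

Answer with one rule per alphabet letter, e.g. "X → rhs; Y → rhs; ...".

  step 2 ⇒ step 3: CBCAACCBACCBCBAC ⇒ CB·CA·CB·AC·AC·CB·CB·CA·AC·CB·CB·CA·CB·CA·AC·CB
    A ↦ AC
    B ↦ CA
    C ↦ CB

A->AC, B->CA, C->CB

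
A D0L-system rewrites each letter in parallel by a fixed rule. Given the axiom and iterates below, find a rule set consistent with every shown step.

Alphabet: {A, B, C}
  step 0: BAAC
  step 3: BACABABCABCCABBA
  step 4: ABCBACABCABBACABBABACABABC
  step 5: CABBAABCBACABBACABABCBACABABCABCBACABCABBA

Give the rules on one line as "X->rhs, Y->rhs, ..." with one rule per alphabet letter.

A->C, B->AB, C->BA

  step 4 ⇒ step 5: ABCBACABCABBACABBABACABABC ⇒ C·AB·BA·AB·C·BA·C·AB·BA·C·AB·AB·C·BA·C·AB·AB·C·AB·C·BA·C·AB·C·AB·BA
    A ↦ C
    B ↦ AB
    C ↦ BA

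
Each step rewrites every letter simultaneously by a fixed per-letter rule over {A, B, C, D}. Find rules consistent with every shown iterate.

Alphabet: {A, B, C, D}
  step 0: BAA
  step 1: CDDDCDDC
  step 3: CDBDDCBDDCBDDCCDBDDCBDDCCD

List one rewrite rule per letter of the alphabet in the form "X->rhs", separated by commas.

A->DDC, B->CD, C->B, D->CA

  step 0 ⇒ step 1: BAA ⇒ CD·DDC·DDC
    A ↦ DDC
    B ↦ CD
    C ↦ B  (constrained at step 1)
    D ↦ CA  (constrained at step 1)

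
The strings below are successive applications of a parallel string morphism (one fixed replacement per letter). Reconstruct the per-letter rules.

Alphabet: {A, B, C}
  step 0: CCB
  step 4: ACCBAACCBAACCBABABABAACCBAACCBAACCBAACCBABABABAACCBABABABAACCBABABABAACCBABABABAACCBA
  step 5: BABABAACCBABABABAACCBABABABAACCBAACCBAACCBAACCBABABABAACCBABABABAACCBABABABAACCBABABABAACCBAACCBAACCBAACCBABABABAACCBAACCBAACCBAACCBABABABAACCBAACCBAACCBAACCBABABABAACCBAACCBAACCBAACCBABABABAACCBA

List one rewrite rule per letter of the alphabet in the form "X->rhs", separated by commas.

A->BA, B->ACC, C->BA

  step 4 ⇒ step 5: ACCBAACCBAACCBABABABAACCBAACCBAACCBAACCBABABABAACCBABABABAACCBABABABAACCBABABABAACCBA ⇒ BA·BA·BA·ACC·BA·BA·BA·BA·ACC·BA·BA·BA·BA·ACC·BA·ACC·BA·ACC·BA·ACC·BA·BA·BA·BA·ACC·BA·BA·BA·BA·ACC·BA·BA·BA·BA·ACC·BA·BA·BA·BA·ACC·BA·ACC·BA·ACC·BA·ACC·BA·BA·BA·BA·ACC·BA·ACC·BA·ACC·BA·ACC·BA·BA·BA·BA·ACC·BA·ACC·BA·ACC·BA·ACC·BA·BA·BA·BA·ACC·BA·ACC·BA·ACC·BA·ACC·BA·BA·BA·BA·ACC·BA
    A ↦ BA
    B ↦ ACC
    C ↦ BA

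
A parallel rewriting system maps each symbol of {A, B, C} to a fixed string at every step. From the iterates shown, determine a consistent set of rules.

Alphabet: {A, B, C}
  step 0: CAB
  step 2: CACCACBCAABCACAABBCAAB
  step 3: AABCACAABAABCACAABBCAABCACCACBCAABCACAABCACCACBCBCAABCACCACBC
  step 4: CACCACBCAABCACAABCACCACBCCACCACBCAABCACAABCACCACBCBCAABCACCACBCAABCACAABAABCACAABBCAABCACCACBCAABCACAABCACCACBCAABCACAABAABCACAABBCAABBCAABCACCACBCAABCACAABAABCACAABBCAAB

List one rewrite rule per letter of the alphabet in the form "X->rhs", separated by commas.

A->CAC, B->BC, C->AAB

  step 3 ⇒ step 4: AABCACAABAABCACAABBCAABCACCACBCAABCACAABCACCACBCBCAABCACCACBC ⇒ CAC·CAC·BC·AAB·CAC·AAB·CAC·CAC·BC·CAC·CAC·BC·AAB·CAC·AAB·CAC·CAC·BC·BC·AAB·CAC·CAC·BC·AAB·CAC·AAB·AAB·CAC·AAB·BC·AAB·CAC·CAC·BC·AAB·CAC·AAB·CAC·CAC·BC·AAB·CAC·AAB·AAB·CAC·AAB·BC·AAB·BC·AAB·CAC·CAC·BC·AAB·CAC·AAB·AAB·CAC·AAB·BC·AAB
    A ↦ CAC
    B ↦ BC
    C ↦ AAB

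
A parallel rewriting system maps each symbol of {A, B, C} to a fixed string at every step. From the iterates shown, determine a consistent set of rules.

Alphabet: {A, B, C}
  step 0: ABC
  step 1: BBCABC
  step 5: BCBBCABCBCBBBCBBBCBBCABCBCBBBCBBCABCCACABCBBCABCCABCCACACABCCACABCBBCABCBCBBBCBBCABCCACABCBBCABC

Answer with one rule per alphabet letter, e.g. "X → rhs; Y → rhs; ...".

  step 0 ⇒ step 1: ABC ⇒ BB·CA·BC
    A ↦ BB
    B ↦ CA
    C ↦ BC

A->BB, B->CA, C->BC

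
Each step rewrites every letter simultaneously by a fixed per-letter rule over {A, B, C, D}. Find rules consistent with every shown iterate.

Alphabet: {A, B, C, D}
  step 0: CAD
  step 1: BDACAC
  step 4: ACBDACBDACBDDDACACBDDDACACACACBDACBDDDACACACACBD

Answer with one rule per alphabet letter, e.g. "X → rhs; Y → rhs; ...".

A->AC, B->DD, C->BD, D->AC

  step 0 ⇒ step 1: CAD ⇒ BD·AC·AC
    A ↦ AC
    C ↦ BD
    D ↦ AC
    B ↦ DD  (constrained at step 1)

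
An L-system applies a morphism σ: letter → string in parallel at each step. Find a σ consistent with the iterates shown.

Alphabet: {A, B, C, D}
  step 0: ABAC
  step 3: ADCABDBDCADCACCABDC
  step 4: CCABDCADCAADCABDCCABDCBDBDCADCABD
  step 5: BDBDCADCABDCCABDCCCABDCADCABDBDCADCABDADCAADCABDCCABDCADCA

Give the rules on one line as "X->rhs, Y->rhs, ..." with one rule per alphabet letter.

A->C, B->AD, C->BD, D->CA

  step 4 ⇒ step 5: CCABDCADCAADCABDCCABDCBDBDCADCABD ⇒ BD·BD·C·AD·CA·BD·C·CA·BD·C·C·CA·BD·C·AD·CA·BD·BD·C·AD·CA·BD·AD·CA·AD·CA·BD·C·CA·BD·C·AD·CA
    A ↦ C
    B ↦ AD
    C ↦ BD
    D ↦ CA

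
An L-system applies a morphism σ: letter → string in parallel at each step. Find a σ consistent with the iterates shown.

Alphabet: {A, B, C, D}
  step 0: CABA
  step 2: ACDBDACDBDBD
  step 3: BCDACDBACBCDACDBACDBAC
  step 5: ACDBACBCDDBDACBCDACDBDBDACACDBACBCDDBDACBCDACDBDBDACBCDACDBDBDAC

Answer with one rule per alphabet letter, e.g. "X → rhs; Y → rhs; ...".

  step 2 ⇒ step 3: ACDBDACDBDBD ⇒ BC·D·AC·DB·AC·BC·D·AC·DB·AC·DB·AC
    A ↦ BC
    B ↦ DB
    C ↦ D
    D ↦ AC

A->BC, B->DB, C->D, D->AC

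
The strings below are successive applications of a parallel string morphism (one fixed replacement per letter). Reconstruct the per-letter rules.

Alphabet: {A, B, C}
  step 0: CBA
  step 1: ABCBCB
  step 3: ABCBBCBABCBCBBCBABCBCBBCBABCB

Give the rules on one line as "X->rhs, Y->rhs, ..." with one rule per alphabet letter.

  step 0 ⇒ step 1: CBA ⇒ A·BCB·CB
    A ↦ CB
    B ↦ BCB
    C ↦ A

A->CB, B->BCB, C->A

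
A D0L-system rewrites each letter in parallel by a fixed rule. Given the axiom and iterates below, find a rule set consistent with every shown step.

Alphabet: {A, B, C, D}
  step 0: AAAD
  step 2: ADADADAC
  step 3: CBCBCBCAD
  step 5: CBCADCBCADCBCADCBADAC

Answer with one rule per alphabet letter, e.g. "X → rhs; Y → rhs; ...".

A->C, B->AC, C->AD, D->B

  step 2 ⇒ step 3: ADADADAC ⇒ C·B·C·B·C·B·C·AD
    A ↦ C
    C ↦ AD
    D ↦ B
    B ↦ AC  (constrained at step 3)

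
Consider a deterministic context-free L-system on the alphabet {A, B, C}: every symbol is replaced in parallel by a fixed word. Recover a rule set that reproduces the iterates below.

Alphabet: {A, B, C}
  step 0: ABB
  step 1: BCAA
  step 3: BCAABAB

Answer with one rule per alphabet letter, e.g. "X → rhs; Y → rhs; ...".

A->BC, B->A, C->B

  step 0 ⇒ step 1: ABB ⇒ BC·A·A
    A ↦ BC
    B ↦ A
    C ↦ B  (constrained at step 1)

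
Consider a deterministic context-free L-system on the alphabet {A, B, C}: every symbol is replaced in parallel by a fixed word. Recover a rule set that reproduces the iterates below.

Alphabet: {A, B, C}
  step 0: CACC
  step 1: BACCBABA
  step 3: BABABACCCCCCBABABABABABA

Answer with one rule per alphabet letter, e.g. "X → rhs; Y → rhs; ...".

  step 0 ⇒ step 1: CACC ⇒ BA·CC·BA·BA
    A ↦ CC
    C ↦ BA
    B ↦ C  (constrained at step 1)

A->CC, B->C, C->BA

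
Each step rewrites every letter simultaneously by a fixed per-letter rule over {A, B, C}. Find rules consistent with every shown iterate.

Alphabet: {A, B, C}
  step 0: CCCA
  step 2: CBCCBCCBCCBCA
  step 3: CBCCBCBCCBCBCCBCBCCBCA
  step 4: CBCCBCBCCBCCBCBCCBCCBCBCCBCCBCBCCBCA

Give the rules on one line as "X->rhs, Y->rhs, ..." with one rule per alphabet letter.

  step 3 ⇒ step 4: CBCCBCBCCBCBCCBCBCCBCA ⇒ CB·C·CB·CB·C·CB·C·CB·CB·C·CB·C·CB·CB·C·CB·C·CB·CB·C·CB·CA
    A ↦ CA
    B ↦ C
    C ↦ CB

A->CA, B->C, C->CB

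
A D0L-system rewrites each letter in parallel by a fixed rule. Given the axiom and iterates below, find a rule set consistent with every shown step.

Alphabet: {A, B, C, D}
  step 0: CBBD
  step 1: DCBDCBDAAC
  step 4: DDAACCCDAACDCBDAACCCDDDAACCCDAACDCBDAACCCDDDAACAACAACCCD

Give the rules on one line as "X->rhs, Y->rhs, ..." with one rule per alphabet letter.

  step 0 ⇒ step 1: CBBD ⇒ D·CBD·CBD·AAC
    B ↦ CBD
    C ↦ D
    D ↦ AAC
    A ↦ C  (constrained at step 1)

A->C, B->CBD, C->D, D->AAC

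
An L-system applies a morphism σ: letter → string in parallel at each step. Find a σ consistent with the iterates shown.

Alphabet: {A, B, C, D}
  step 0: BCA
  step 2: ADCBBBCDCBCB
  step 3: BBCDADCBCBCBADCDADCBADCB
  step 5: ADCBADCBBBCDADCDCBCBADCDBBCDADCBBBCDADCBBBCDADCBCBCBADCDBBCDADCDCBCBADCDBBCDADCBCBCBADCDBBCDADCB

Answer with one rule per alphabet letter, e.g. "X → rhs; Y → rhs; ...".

A->BB, B->CB, C->AD, D->CD

  step 2 ⇒ step 3: ADCBBBCDCBCB ⇒ BB·CD·AD·CB·CB·CB·AD·CD·AD·CB·AD·CB
    A ↦ BB
    B ↦ CB
    C ↦ AD
    D ↦ CD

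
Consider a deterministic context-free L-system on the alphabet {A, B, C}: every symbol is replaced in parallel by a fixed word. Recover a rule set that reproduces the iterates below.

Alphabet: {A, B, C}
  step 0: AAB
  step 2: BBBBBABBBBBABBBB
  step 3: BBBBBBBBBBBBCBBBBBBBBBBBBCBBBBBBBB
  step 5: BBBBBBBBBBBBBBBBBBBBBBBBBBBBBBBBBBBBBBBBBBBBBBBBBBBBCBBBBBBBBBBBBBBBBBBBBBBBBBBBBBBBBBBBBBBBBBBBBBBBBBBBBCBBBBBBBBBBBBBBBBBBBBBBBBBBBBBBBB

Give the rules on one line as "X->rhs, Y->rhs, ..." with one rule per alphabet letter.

  step 2 ⇒ step 3: BBBBBABBBBBABBBB ⇒ BB·BB·BB·BB·BB·BBC·BB·BB·BB·BB·BB·BBC·BB·BB·BB·BB
    A ↦ BBC
    B ↦ BB
    C ↦ BA  (constrained at step 3)

A->BBC, B->BB, C->BA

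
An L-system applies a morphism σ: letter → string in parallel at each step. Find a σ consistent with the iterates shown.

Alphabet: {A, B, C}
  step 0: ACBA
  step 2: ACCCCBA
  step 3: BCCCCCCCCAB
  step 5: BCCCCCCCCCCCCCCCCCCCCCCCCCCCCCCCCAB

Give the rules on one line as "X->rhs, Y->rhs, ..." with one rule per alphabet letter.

A->B, B->A, C->CC

  step 2 ⇒ step 3: ACCCCBA ⇒ B·CC·CC·CC·CC·A·B
    A ↦ B
    B ↦ A
    C ↦ CC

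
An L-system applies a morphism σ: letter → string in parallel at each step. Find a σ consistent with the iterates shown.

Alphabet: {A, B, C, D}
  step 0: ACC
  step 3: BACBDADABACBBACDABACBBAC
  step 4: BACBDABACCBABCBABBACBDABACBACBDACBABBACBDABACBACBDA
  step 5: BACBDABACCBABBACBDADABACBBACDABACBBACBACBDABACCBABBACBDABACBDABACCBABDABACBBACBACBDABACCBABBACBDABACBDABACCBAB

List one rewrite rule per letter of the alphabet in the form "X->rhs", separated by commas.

  step 4 ⇒ step 5: BACBDABACCBABCBABBACBDABACBACBDACBABBACBDABACBACBDA ⇒ BAC·B·DA·BAC·CBA·B·BAC·B·DA·DA·BAC·B·BAC·DA·BAC·B·BAC·BAC·B·DA·BAC·CBA·B·BAC·B·DA·BAC·B·DA·BAC·CBA·B·DA·BAC·B·BAC·BAC·B·DA·BAC·CBA·B·BAC·B·DA·BAC·B·DA·BAC·CBA·B
    A ↦ B
    B ↦ BAC
    C ↦ DA
    D ↦ CBA

A->B, B->BAC, C->DA, D->CBA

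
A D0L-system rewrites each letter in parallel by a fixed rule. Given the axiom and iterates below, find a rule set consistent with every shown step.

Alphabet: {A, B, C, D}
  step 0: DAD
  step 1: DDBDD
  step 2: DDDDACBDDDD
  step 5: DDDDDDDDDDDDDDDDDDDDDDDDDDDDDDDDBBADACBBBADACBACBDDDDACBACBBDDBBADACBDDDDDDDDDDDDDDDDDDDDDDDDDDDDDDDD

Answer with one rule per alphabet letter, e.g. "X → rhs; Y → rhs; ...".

  step 1 ⇒ step 2: DDBDD ⇒ DD·DD·ACB·DD·DD
    B ↦ ACB
    D ↦ DD
  step 0 ⇒ step 1: DAD ⇒ DD·B·DD
    A ↦ B
    C ↦ BAD  (constrained at step 2)

A->B, B->ACB, C->BAD, D->DD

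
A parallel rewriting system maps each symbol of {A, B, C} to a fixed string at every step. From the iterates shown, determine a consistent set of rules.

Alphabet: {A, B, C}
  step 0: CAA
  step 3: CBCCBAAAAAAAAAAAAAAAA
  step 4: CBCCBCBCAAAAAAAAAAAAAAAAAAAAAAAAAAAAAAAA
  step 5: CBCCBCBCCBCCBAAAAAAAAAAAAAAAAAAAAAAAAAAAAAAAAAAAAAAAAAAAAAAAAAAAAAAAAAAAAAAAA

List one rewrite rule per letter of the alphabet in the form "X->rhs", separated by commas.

  step 4 ⇒ step 5: CBCCBCBCAAAAAAAAAAAAAAAAAAAAAAAAAAAAAAAA ⇒ CB·C·CB·CB·C·CB·C·CB·AA·AA·AA·AA·AA·AA·AA·AA·AA·AA·AA·AA·AA·AA·AA·AA·AA·AA·AA·AA·AA·AA·AA·AA·AA·AA·AA·AA·AA·AA·AA·AA
    A ↦ AA
    B ↦ C
    C ↦ CB

A->AA, B->C, C->CB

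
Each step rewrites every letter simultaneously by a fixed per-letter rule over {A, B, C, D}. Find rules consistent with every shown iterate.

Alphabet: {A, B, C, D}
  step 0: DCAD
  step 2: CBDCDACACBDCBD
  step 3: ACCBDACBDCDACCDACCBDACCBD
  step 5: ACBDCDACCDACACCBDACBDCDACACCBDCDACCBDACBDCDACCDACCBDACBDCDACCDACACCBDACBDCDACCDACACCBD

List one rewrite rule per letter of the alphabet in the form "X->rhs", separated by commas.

  step 2 ⇒ step 3: CBDCDACACBDCBD ⇒ AC·C·BD·AC·BD·CD·AC·CD·AC·C·BD·AC·C·BD
    A ↦ CD
    B ↦ C
    C ↦ AC
    D ↦ BD

A->CD, B->C, C->AC, D->BD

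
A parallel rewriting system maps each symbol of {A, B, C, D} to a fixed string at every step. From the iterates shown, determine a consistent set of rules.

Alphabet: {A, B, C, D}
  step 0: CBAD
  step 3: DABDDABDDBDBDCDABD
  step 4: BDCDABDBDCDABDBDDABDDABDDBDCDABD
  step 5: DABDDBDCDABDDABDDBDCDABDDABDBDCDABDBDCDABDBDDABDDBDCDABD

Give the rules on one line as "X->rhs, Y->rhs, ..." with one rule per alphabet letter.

  step 4 ⇒ step 5: BDCDABDBDCDABDBDDABDDABDDBDCDABD ⇒ DA·BD·D·BD·C·DA·BD·DA·BD·D·BD·C·DA·BD·DA·BD·BD·C·DA·BD·BD·C·DA·BD·BD·DA·BD·D·BD·C·DA·BD
    A ↦ C
    B ↦ DA
    C ↦ D
    D ↦ BD

A->C, B->DA, C->D, D->BD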